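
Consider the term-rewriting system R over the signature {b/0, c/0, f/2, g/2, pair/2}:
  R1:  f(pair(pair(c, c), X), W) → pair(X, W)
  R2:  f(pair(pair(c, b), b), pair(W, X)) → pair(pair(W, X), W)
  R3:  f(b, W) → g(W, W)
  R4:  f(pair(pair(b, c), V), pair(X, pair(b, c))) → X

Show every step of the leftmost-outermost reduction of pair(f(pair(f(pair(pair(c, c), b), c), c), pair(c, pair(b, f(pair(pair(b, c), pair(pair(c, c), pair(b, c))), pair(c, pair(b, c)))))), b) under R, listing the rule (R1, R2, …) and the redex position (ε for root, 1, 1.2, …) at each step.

1. pair(f(pair(f(pair(pair(c, c), b), c), c), pair(c, pair(b, f(pair(pair(b, c), pair(pair(c, c), pair(b, c))), pair(c, pair(b, c)))))), b)  →  pair(f(pair(pair(b, c), c), pair(c, pair(b, f(pair(pair(b, c), pair(pair(c, c), pair(b, c))), pair(c, pair(b, c)))))), b)   [R1 at 1.1.1]
2. pair(f(pair(pair(b, c), c), pair(c, pair(b, f(pair(pair(b, c), pair(pair(c, c), pair(b, c))), pair(c, pair(b, c)))))), b)  →  pair(f(pair(pair(b, c), c), pair(c, pair(b, c))), b)   [R4 at 1.2.2.2]
3. pair(f(pair(pair(b, c), c), pair(c, pair(b, c))), b)  →  pair(c, b)   [R4 at 1]

pair(c, b)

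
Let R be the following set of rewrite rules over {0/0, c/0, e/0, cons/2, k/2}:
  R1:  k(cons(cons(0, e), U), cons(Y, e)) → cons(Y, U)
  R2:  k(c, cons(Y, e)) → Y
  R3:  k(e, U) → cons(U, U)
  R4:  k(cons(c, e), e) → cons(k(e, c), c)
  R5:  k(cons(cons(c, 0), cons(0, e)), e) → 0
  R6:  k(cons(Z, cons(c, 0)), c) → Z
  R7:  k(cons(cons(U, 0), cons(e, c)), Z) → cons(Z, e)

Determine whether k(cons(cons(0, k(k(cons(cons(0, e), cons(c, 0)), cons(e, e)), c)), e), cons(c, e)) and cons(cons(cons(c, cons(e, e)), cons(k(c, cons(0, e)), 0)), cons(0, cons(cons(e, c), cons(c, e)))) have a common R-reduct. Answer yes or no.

no — NF(t₁) = cons(c, e), NF(t₂) = cons(cons(cons(c, cons(e, e)), cons(0, 0)), cons(0, cons(cons(e, c), cons(c, e))))

Reduce t₁ = k(cons(cons(0, k(k(cons(cons(0, e), cons(c, 0)), cons(e, e)), c)), e), cons(c, e)):
1. k(cons(cons(0, k(k(cons(cons(0, e), cons(c, 0)), cons(e, e)), c)), e), cons(c, e))  →  k(cons(cons(0, k(cons(e, cons(c, 0)), c)), e), cons(c, e))   [R1 at 1.1.2.1]
2. k(cons(cons(0, k(cons(e, cons(c, 0)), c)), e), cons(c, e))  →  k(cons(cons(0, e), e), cons(c, e))   [R6 at 1.1.2]
3. k(cons(cons(0, e), e), cons(c, e))  →  cons(c, e)   [R1 at ε]

Reduce t₂ = cons(cons(cons(c, cons(e, e)), cons(k(c, cons(0, e)), 0)), cons(0, cons(cons(e, c), cons(c, e)))):
1. cons(cons(cons(c, cons(e, e)), cons(k(c, cons(0, e)), 0)), cons(0, cons(cons(e, c), cons(c, e))))  →  cons(cons(cons(c, cons(e, e)), cons(0, 0)), cons(0, cons(cons(e, c), cons(c, e))))   [R2 at 1.2.1]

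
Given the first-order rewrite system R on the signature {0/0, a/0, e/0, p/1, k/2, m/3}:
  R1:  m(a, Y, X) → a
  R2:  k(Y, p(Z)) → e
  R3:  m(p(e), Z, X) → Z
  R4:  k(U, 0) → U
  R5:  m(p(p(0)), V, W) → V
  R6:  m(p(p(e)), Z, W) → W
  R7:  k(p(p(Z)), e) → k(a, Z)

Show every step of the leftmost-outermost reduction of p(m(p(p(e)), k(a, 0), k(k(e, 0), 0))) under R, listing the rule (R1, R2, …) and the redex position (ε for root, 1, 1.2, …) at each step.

p(e)

1. p(m(p(p(e)), k(a, 0), k(k(e, 0), 0)))  →  p(k(k(e, 0), 0))   [R6 at 1]
2. p(k(k(e, 0), 0))  →  p(k(e, 0))   [R4 at 1]
3. p(k(e, 0))  →  p(e)   [R4 at 1]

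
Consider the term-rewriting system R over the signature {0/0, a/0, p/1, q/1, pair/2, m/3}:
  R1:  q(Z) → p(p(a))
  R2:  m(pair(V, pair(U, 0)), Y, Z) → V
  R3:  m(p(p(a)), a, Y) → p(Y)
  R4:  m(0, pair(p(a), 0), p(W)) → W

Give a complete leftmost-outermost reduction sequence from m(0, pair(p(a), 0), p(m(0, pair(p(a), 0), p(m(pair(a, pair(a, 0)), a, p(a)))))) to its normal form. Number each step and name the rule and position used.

1. m(0, pair(p(a), 0), p(m(0, pair(p(a), 0), p(m(pair(a, pair(a, 0)), a, p(a))))))  →  m(0, pair(p(a), 0), p(m(pair(a, pair(a, 0)), a, p(a))))   [R4 at ε]
2. m(0, pair(p(a), 0), p(m(pair(a, pair(a, 0)), a, p(a))))  →  m(pair(a, pair(a, 0)), a, p(a))   [R4 at ε]
3. m(pair(a, pair(a, 0)), a, p(a))  →  a   [R2 at ε]

a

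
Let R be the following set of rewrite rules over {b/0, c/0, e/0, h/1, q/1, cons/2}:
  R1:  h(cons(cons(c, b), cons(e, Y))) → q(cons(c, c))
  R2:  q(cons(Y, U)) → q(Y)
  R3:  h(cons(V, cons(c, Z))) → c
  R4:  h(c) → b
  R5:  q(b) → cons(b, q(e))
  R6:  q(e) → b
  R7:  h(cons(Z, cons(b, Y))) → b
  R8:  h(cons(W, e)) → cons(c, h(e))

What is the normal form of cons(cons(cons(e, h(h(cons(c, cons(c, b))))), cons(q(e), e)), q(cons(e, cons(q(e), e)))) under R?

1. cons(cons(cons(e, h(h(cons(c, cons(c, b))))), cons(q(e), e)), q(cons(e, cons(q(e), e))))  →  cons(cons(cons(e, h(c)), cons(q(e), e)), q(cons(e, cons(q(e), e))))   [R3 at 1.1.2.1]
2. cons(cons(cons(e, h(c)), cons(q(e), e)), q(cons(e, cons(q(e), e))))  →  cons(cons(cons(e, b), cons(q(e), e)), q(cons(e, cons(q(e), e))))   [R4 at 1.1.2]
3. cons(cons(cons(e, b), cons(q(e), e)), q(cons(e, cons(q(e), e))))  →  cons(cons(cons(e, b), cons(b, e)), q(cons(e, cons(q(e), e))))   [R6 at 1.2.1]
4. cons(cons(cons(e, b), cons(b, e)), q(cons(e, cons(q(e), e))))  →  cons(cons(cons(e, b), cons(b, e)), q(e))   [R2 at 2]
5. cons(cons(cons(e, b), cons(b, e)), q(e))  →  cons(cons(cons(e, b), cons(b, e)), b)   [R6 at 2]

cons(cons(cons(e, b), cons(b, e)), b)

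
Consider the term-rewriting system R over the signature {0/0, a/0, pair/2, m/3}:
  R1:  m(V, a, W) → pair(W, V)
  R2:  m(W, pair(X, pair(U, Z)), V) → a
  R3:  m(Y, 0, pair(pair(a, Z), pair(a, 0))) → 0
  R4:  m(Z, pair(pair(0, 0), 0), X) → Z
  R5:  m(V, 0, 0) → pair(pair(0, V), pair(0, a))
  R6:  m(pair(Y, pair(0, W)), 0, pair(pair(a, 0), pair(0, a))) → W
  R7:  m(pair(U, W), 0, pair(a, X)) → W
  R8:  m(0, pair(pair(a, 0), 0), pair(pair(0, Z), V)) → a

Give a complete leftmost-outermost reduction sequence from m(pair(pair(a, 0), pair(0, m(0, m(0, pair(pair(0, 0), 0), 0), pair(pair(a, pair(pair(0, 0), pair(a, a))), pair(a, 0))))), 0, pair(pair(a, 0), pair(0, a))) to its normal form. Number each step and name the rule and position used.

0

1. m(pair(pair(a, 0), pair(0, m(0, m(0, pair(pair(0, 0), 0), 0), pair(pair(a, pair(pair(0, 0), pair(a, a))), pair(a, 0))))), 0, pair(pair(a, 0), pair(0, a)))  →  m(0, m(0, pair(pair(0, 0), 0), 0), pair(pair(a, pair(pair(0, 0), pair(a, a))), pair(a, 0)))   [R6 at ε]
2. m(0, m(0, pair(pair(0, 0), 0), 0), pair(pair(a, pair(pair(0, 0), pair(a, a))), pair(a, 0)))  →  m(0, 0, pair(pair(a, pair(pair(0, 0), pair(a, a))), pair(a, 0)))   [R4 at 2]
3. m(0, 0, pair(pair(a, pair(pair(0, 0), pair(a, a))), pair(a, 0)))  →  0   [R3 at ε]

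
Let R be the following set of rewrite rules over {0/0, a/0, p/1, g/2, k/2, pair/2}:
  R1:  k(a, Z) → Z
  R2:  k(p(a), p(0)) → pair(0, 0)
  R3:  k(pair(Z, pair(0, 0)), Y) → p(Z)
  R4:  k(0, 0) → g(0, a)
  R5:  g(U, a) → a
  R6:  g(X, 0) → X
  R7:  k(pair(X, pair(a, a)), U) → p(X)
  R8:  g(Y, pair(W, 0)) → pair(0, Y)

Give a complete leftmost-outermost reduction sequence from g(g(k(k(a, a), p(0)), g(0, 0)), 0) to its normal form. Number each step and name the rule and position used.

p(0)

1. g(g(k(k(a, a), p(0)), g(0, 0)), 0)  →  g(k(k(a, a), p(0)), g(0, 0))   [R6 at ε]
2. g(k(k(a, a), p(0)), g(0, 0))  →  g(k(a, p(0)), g(0, 0))   [R1 at 1.1]
3. g(k(a, p(0)), g(0, 0))  →  g(p(0), g(0, 0))   [R1 at 1]
4. g(p(0), g(0, 0))  →  g(p(0), 0)   [R6 at 2]
5. g(p(0), 0)  →  p(0)   [R6 at ε]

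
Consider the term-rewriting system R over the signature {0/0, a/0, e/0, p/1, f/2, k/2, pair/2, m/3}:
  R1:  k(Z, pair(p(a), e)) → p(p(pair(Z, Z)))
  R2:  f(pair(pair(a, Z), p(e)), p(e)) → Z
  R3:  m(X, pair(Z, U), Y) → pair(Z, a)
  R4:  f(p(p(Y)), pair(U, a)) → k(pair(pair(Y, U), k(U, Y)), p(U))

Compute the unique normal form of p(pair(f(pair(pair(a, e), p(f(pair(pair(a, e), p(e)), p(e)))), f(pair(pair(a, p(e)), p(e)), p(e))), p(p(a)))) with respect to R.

1. p(pair(f(pair(pair(a, e), p(f(pair(pair(a, e), p(e)), p(e)))), f(pair(pair(a, p(e)), p(e)), p(e))), p(p(a))))  →  p(pair(f(pair(pair(a, e), p(e)), f(pair(pair(a, p(e)), p(e)), p(e))), p(p(a))))   [R2 at 1.1.1.2.1]
2. p(pair(f(pair(pair(a, e), p(e)), f(pair(pair(a, p(e)), p(e)), p(e))), p(p(a))))  →  p(pair(f(pair(pair(a, e), p(e)), p(e)), p(p(a))))   [R2 at 1.1.2]
3. p(pair(f(pair(pair(a, e), p(e)), p(e)), p(p(a))))  →  p(pair(e, p(p(a))))   [R2 at 1.1]

p(pair(e, p(p(a))))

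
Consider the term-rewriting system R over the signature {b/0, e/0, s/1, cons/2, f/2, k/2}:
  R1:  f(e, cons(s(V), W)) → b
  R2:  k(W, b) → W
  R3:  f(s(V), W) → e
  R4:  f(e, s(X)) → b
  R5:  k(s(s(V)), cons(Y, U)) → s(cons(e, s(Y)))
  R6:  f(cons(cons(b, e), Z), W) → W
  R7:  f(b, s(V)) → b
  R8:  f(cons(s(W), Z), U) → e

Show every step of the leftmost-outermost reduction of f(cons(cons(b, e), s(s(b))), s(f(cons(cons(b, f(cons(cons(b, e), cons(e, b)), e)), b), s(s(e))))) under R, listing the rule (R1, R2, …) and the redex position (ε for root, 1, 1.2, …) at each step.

1. f(cons(cons(b, e), s(s(b))), s(f(cons(cons(b, f(cons(cons(b, e), cons(e, b)), e)), b), s(s(e)))))  →  s(f(cons(cons(b, f(cons(cons(b, e), cons(e, b)), e)), b), s(s(e))))   [R6 at ε]
2. s(f(cons(cons(b, f(cons(cons(b, e), cons(e, b)), e)), b), s(s(e))))  →  s(f(cons(cons(b, e), b), s(s(e))))   [R6 at 1.1.1.2]
3. s(f(cons(cons(b, e), b), s(s(e))))  →  s(s(s(e)))   [R6 at 1]

s(s(s(e)))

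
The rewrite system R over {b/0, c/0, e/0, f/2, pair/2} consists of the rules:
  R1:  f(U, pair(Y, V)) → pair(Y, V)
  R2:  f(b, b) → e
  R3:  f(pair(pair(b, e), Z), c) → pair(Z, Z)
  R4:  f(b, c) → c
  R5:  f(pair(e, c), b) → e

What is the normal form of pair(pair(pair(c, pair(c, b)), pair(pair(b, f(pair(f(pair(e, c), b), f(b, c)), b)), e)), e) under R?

pair(pair(pair(c, pair(c, b)), pair(pair(b, e), e)), e)

1. pair(pair(pair(c, pair(c, b)), pair(pair(b, f(pair(f(pair(e, c), b), f(b, c)), b)), e)), e)  →  pair(pair(pair(c, pair(c, b)), pair(pair(b, f(pair(e, f(b, c)), b)), e)), e)   [R5 at 1.2.1.2.1.1]
2. pair(pair(pair(c, pair(c, b)), pair(pair(b, f(pair(e, f(b, c)), b)), e)), e)  →  pair(pair(pair(c, pair(c, b)), pair(pair(b, f(pair(e, c), b)), e)), e)   [R4 at 1.2.1.2.1.2]
3. pair(pair(pair(c, pair(c, b)), pair(pair(b, f(pair(e, c), b)), e)), e)  →  pair(pair(pair(c, pair(c, b)), pair(pair(b, e), e)), e)   [R5 at 1.2.1.2]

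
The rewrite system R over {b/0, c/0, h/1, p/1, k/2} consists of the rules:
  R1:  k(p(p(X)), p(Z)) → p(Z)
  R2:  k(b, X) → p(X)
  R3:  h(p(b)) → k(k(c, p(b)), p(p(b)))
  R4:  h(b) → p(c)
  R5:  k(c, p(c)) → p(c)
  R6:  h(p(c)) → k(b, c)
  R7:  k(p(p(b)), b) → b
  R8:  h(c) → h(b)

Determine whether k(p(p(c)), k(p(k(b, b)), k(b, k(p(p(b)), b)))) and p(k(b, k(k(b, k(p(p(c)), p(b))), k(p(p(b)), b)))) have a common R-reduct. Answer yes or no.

Reduce t₁ = k(p(p(c)), k(p(k(b, b)), k(b, k(p(p(b)), b)))):
1. k(p(p(c)), k(p(k(b, b)), k(b, k(p(p(b)), b))))  →  k(p(p(c)), k(p(p(b)), k(b, k(p(p(b)), b))))   [R2 at 2.1.1]
2. k(p(p(c)), k(p(p(b)), k(b, k(p(p(b)), b))))  →  k(p(p(c)), k(p(p(b)), p(k(p(p(b)), b))))   [R2 at 2.2]
3. k(p(p(c)), k(p(p(b)), p(k(p(p(b)), b))))  →  k(p(p(c)), p(k(p(p(b)), b)))   [R1 at 2]
4. k(p(p(c)), p(k(p(p(b)), b)))  →  p(k(p(p(b)), b))   [R1 at ε]
5. p(k(p(p(b)), b))  →  p(b)   [R7 at 1]

Reduce t₂ = p(k(b, k(k(b, k(p(p(c)), p(b))), k(p(p(b)), b)))):
1. p(k(b, k(k(b, k(p(p(c)), p(b))), k(p(p(b)), b))))  →  p(p(k(k(b, k(p(p(c)), p(b))), k(p(p(b)), b))))   [R2 at 1]
2. p(p(k(k(b, k(p(p(c)), p(b))), k(p(p(b)), b))))  →  p(p(k(p(k(p(p(c)), p(b))), k(p(p(b)), b))))   [R2 at 1.1.1]
3. p(p(k(p(k(p(p(c)), p(b))), k(p(p(b)), b))))  →  p(p(k(p(p(b)), k(p(p(b)), b))))   [R1 at 1.1.1.1]
4. p(p(k(p(p(b)), k(p(p(b)), b))))  →  p(p(k(p(p(b)), b)))   [R7 at 1.1.2]
5. p(p(k(p(p(b)), b)))  →  p(p(b))   [R7 at 1.1]

no — NF(t₁) = p(b), NF(t₂) = p(p(b))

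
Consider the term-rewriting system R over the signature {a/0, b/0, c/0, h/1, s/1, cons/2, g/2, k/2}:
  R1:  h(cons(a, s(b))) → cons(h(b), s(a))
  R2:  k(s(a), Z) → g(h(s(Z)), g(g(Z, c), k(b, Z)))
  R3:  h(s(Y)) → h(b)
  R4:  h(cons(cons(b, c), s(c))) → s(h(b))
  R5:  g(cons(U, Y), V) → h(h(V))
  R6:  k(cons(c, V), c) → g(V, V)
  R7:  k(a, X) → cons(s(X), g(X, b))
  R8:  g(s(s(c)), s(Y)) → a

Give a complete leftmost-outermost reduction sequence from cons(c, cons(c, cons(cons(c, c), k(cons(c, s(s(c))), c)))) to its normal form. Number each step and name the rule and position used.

cons(c, cons(c, cons(cons(c, c), a)))

1. cons(c, cons(c, cons(cons(c, c), k(cons(c, s(s(c))), c))))  →  cons(c, cons(c, cons(cons(c, c), g(s(s(c)), s(s(c))))))   [R6 at 2.2.2]
2. cons(c, cons(c, cons(cons(c, c), g(s(s(c)), s(s(c))))))  →  cons(c, cons(c, cons(cons(c, c), a)))   [R8 at 2.2.2]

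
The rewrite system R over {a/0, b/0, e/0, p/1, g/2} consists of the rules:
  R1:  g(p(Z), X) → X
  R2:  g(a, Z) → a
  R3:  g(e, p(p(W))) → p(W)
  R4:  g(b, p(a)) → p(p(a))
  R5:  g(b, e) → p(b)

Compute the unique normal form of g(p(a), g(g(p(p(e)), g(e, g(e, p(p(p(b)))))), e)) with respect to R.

1. g(p(a), g(g(p(p(e)), g(e, g(e, p(p(p(b)))))), e))  →  g(g(p(p(e)), g(e, g(e, p(p(p(b)))))), e)   [R1 at ε]
2. g(g(p(p(e)), g(e, g(e, p(p(p(b)))))), e)  →  g(g(e, g(e, p(p(p(b))))), e)   [R1 at 1]
3. g(g(e, g(e, p(p(p(b))))), e)  →  g(g(e, p(p(b))), e)   [R3 at 1.2]
4. g(g(e, p(p(b))), e)  →  g(p(b), e)   [R3 at 1]
5. g(p(b), e)  →  e   [R1 at ε]

e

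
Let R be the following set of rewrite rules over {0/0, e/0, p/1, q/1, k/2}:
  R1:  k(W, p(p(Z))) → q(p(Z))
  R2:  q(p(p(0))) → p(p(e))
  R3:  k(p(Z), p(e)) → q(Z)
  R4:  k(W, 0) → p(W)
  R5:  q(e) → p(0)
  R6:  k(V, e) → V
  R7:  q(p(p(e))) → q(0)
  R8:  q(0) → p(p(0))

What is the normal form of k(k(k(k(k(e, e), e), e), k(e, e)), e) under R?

e

1. k(k(k(k(k(e, e), e), e), k(e, e)), e)  →  k(k(k(k(e, e), e), e), k(e, e))   [R6 at ε]
2. k(k(k(k(e, e), e), e), k(e, e))  →  k(k(k(e, e), e), k(e, e))   [R6 at 1]
3. k(k(k(e, e), e), k(e, e))  →  k(k(e, e), k(e, e))   [R6 at 1]
4. k(k(e, e), k(e, e))  →  k(e, k(e, e))   [R6 at 1]
5. k(e, k(e, e))  →  k(e, e)   [R6 at 2]
6. k(e, e)  →  e   [R6 at ε]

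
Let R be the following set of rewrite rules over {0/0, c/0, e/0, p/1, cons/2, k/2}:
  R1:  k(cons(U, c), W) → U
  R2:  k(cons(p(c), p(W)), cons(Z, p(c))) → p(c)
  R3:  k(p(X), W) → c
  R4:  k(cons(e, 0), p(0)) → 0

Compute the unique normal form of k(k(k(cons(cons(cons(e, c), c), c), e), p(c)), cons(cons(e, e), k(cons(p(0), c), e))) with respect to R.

1. k(k(k(cons(cons(cons(e, c), c), c), e), p(c)), cons(cons(e, e), k(cons(p(0), c), e)))  →  k(k(cons(cons(e, c), c), p(c)), cons(cons(e, e), k(cons(p(0), c), e)))   [R1 at 1.1]
2. k(k(cons(cons(e, c), c), p(c)), cons(cons(e, e), k(cons(p(0), c), e)))  →  k(cons(e, c), cons(cons(e, e), k(cons(p(0), c), e)))   [R1 at 1]
3. k(cons(e, c), cons(cons(e, e), k(cons(p(0), c), e)))  →  e   [R1 at ε]

e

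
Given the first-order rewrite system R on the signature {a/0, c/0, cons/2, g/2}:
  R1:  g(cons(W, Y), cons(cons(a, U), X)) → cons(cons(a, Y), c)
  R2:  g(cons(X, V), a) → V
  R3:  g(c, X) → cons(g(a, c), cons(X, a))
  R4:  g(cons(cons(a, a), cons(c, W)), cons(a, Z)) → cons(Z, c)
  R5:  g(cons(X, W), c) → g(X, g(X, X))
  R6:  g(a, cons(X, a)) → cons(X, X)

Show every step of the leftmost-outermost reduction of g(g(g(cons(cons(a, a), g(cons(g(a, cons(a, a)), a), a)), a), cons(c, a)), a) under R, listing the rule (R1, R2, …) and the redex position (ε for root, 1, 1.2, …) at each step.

c

1. g(g(g(cons(cons(a, a), g(cons(g(a, cons(a, a)), a), a)), a), cons(c, a)), a)  →  g(g(g(cons(g(a, cons(a, a)), a), a), cons(c, a)), a)   [R2 at 1.1]
2. g(g(g(cons(g(a, cons(a, a)), a), a), cons(c, a)), a)  →  g(g(a, cons(c, a)), a)   [R2 at 1.1]
3. g(g(a, cons(c, a)), a)  →  g(cons(c, c), a)   [R6 at 1]
4. g(cons(c, c), a)  →  c   [R2 at ε]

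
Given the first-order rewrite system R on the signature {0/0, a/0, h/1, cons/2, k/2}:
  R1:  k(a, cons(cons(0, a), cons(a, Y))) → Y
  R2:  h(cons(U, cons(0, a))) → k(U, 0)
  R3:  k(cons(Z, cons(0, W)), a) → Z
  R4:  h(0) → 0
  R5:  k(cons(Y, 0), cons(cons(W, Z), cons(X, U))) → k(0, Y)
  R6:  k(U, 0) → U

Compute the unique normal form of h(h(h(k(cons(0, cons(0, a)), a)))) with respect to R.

0

1. h(h(h(k(cons(0, cons(0, a)), a))))  →  h(h(h(0)))   [R3 at 1.1.1]
2. h(h(h(0)))  →  h(h(0))   [R4 at 1.1]
3. h(h(0))  →  h(0)   [R4 at 1]
4. h(0)  →  0   [R4 at ε]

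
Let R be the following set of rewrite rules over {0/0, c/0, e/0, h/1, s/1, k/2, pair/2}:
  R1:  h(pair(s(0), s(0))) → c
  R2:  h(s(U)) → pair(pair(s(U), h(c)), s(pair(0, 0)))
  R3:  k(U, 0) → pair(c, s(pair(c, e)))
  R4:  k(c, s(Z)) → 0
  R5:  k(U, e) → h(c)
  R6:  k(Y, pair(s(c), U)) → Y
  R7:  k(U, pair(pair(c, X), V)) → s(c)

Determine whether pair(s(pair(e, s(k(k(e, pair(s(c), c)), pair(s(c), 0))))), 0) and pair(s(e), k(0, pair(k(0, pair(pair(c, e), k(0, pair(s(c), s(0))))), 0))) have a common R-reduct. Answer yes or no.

no — NF(t₁) = pair(s(pair(e, s(e))), 0), NF(t₂) = pair(s(e), 0)

Reduce t₁ = pair(s(pair(e, s(k(k(e, pair(s(c), c)), pair(s(c), 0))))), 0):
1. pair(s(pair(e, s(k(k(e, pair(s(c), c)), pair(s(c), 0))))), 0)  →  pair(s(pair(e, s(k(e, pair(s(c), c))))), 0)   [R6 at 1.1.2.1]
2. pair(s(pair(e, s(k(e, pair(s(c), c))))), 0)  →  pair(s(pair(e, s(e))), 0)   [R6 at 1.1.2.1]

Reduce t₂ = pair(s(e), k(0, pair(k(0, pair(pair(c, e), k(0, pair(s(c), s(0))))), 0))):
1. pair(s(e), k(0, pair(k(0, pair(pair(c, e), k(0, pair(s(c), s(0))))), 0)))  →  pair(s(e), k(0, pair(s(c), 0)))   [R7 at 2.2.1]
2. pair(s(e), k(0, pair(s(c), 0)))  →  pair(s(e), 0)   [R6 at 2]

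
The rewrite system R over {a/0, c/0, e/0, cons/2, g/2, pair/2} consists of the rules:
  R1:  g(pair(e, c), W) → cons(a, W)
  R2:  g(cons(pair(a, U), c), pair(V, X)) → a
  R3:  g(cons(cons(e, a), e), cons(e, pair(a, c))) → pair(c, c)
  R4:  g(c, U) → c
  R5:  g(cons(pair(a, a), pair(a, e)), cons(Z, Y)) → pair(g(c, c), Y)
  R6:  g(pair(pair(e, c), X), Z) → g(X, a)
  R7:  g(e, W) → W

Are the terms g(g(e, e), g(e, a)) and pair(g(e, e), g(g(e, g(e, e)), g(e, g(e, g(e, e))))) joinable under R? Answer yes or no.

Reduce t₁ = g(g(e, e), g(e, a)):
1. g(g(e, e), g(e, a))  →  g(e, g(e, a))   [R7 at 1]
2. g(e, g(e, a))  →  g(e, a)   [R7 at ε]
3. g(e, a)  →  a   [R7 at ε]

Reduce t₂ = pair(g(e, e), g(g(e, g(e, e)), g(e, g(e, g(e, e))))):
1. pair(g(e, e), g(g(e, g(e, e)), g(e, g(e, g(e, e)))))  →  pair(e, g(g(e, g(e, e)), g(e, g(e, g(e, e)))))   [R7 at 1]
2. pair(e, g(g(e, g(e, e)), g(e, g(e, g(e, e)))))  →  pair(e, g(g(e, e), g(e, g(e, g(e, e)))))   [R7 at 2.1]
3. pair(e, g(g(e, e), g(e, g(e, g(e, e)))))  →  pair(e, g(e, g(e, g(e, g(e, e)))))   [R7 at 2.1]
4. pair(e, g(e, g(e, g(e, g(e, e)))))  →  pair(e, g(e, g(e, g(e, e))))   [R7 at 2]
5. pair(e, g(e, g(e, g(e, e))))  →  pair(e, g(e, g(e, e)))   [R7 at 2]
6. pair(e, g(e, g(e, e)))  →  pair(e, g(e, e))   [R7 at 2]
7. pair(e, g(e, e))  →  pair(e, e)   [R7 at 2]

no — NF(t₁) = a, NF(t₂) = pair(e, e)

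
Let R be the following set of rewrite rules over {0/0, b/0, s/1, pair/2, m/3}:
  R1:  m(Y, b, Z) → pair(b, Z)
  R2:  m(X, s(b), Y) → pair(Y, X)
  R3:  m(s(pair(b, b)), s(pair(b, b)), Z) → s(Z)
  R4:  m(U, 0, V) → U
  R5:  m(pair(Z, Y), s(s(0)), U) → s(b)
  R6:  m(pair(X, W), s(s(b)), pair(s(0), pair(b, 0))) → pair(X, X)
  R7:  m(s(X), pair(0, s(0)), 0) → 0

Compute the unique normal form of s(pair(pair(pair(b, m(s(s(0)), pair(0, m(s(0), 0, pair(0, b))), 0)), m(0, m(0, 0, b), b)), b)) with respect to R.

s(pair(pair(pair(b, 0), 0), b))

1. s(pair(pair(pair(b, m(s(s(0)), pair(0, m(s(0), 0, pair(0, b))), 0)), m(0, m(0, 0, b), b)), b))  →  s(pair(pair(pair(b, m(s(s(0)), pair(0, s(0)), 0)), m(0, m(0, 0, b), b)), b))   [R4 at 1.1.1.2.2.2]
2. s(pair(pair(pair(b, m(s(s(0)), pair(0, s(0)), 0)), m(0, m(0, 0, b), b)), b))  →  s(pair(pair(pair(b, 0), m(0, m(0, 0, b), b)), b))   [R7 at 1.1.1.2]
3. s(pair(pair(pair(b, 0), m(0, m(0, 0, b), b)), b))  →  s(pair(pair(pair(b, 0), m(0, 0, b)), b))   [R4 at 1.1.2.2]
4. s(pair(pair(pair(b, 0), m(0, 0, b)), b))  →  s(pair(pair(pair(b, 0), 0), b))   [R4 at 1.1.2]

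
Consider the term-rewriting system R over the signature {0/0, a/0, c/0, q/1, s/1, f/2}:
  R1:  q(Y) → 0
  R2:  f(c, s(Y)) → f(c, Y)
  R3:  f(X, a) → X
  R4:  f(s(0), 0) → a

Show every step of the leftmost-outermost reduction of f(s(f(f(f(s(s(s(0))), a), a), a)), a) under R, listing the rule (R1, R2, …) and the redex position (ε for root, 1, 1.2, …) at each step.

s(s(s(s(0))))

1. f(s(f(f(f(s(s(s(0))), a), a), a)), a)  →  s(f(f(f(s(s(s(0))), a), a), a))   [R3 at ε]
2. s(f(f(f(s(s(s(0))), a), a), a))  →  s(f(f(s(s(s(0))), a), a))   [R3 at 1]
3. s(f(f(s(s(s(0))), a), a))  →  s(f(s(s(s(0))), a))   [R3 at 1]
4. s(f(s(s(s(0))), a))  →  s(s(s(s(0))))   [R3 at 1]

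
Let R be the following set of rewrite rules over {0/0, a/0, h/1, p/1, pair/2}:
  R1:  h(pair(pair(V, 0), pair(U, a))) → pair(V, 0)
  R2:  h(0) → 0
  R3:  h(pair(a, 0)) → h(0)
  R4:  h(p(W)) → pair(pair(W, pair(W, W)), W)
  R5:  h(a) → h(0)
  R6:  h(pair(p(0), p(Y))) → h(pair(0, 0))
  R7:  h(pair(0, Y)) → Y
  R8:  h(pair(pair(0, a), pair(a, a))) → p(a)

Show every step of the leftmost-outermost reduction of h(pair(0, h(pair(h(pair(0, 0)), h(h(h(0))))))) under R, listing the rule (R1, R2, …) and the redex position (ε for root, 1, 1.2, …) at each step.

0

1. h(pair(0, h(pair(h(pair(0, 0)), h(h(h(0)))))))  →  h(pair(h(pair(0, 0)), h(h(h(0)))))   [R7 at ε]
2. h(pair(h(pair(0, 0)), h(h(h(0)))))  →  h(pair(0, h(h(h(0)))))   [R7 at 1.1]
3. h(pair(0, h(h(h(0)))))  →  h(h(h(0)))   [R7 at ε]
4. h(h(h(0)))  →  h(h(0))   [R2 at 1.1]
5. h(h(0))  →  h(0)   [R2 at 1]
6. h(0)  →  0   [R2 at ε]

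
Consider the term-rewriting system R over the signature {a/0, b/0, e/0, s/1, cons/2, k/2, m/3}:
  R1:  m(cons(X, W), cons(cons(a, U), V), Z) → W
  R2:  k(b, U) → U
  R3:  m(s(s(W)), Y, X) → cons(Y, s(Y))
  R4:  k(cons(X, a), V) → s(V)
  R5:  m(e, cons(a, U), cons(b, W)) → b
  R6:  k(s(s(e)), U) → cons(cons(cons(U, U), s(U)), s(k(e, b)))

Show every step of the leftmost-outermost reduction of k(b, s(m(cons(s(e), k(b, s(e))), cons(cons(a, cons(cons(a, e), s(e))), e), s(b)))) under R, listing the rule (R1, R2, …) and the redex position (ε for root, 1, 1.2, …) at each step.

1. k(b, s(m(cons(s(e), k(b, s(e))), cons(cons(a, cons(cons(a, e), s(e))), e), s(b))))  →  s(m(cons(s(e), k(b, s(e))), cons(cons(a, cons(cons(a, e), s(e))), e), s(b)))   [R2 at ε]
2. s(m(cons(s(e), k(b, s(e))), cons(cons(a, cons(cons(a, e), s(e))), e), s(b)))  →  s(k(b, s(e)))   [R1 at 1]
3. s(k(b, s(e)))  →  s(s(e))   [R2 at 1]

s(s(e))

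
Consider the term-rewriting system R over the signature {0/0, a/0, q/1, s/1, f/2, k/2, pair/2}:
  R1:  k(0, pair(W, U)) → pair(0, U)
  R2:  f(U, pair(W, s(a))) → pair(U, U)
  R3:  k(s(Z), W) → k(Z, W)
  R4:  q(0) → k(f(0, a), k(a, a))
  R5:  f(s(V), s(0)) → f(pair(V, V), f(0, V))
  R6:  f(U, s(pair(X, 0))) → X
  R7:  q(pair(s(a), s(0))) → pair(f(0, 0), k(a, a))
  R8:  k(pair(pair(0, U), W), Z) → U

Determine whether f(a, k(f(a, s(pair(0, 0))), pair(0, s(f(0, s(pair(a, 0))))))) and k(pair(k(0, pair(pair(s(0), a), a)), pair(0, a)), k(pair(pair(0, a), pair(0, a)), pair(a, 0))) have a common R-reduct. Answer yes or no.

no — NF(t₁) = pair(a, a), NF(t₂) = a

Reduce t₁ = f(a, k(f(a, s(pair(0, 0))), pair(0, s(f(0, s(pair(a, 0))))))):
1. f(a, k(f(a, s(pair(0, 0))), pair(0, s(f(0, s(pair(a, 0)))))))  →  f(a, k(0, pair(0, s(f(0, s(pair(a, 0)))))))   [R6 at 2.1]
2. f(a, k(0, pair(0, s(f(0, s(pair(a, 0)))))))  →  f(a, pair(0, s(f(0, s(pair(a, 0))))))   [R1 at 2]
3. f(a, pair(0, s(f(0, s(pair(a, 0))))))  →  f(a, pair(0, s(a)))   [R6 at 2.2.1]
4. f(a, pair(0, s(a)))  →  pair(a, a)   [R2 at ε]

Reduce t₂ = k(pair(k(0, pair(pair(s(0), a), a)), pair(0, a)), k(pair(pair(0, a), pair(0, a)), pair(a, 0))):
1. k(pair(k(0, pair(pair(s(0), a), a)), pair(0, a)), k(pair(pair(0, a), pair(0, a)), pair(a, 0)))  →  k(pair(pair(0, a), pair(0, a)), k(pair(pair(0, a), pair(0, a)), pair(a, 0)))   [R1 at 1.1]
2. k(pair(pair(0, a), pair(0, a)), k(pair(pair(0, a), pair(0, a)), pair(a, 0)))  →  a   [R8 at ε]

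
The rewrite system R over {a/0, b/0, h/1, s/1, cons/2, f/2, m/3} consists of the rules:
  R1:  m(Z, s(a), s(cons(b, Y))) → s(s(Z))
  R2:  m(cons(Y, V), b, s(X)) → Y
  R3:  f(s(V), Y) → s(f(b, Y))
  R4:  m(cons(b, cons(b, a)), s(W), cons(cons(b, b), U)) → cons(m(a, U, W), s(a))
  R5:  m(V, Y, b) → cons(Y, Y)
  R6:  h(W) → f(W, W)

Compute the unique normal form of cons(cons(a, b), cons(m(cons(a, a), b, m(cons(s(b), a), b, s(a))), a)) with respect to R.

1. cons(cons(a, b), cons(m(cons(a, a), b, m(cons(s(b), a), b, s(a))), a))  →  cons(cons(a, b), cons(m(cons(a, a), b, s(b)), a))   [R2 at 2.1.3]
2. cons(cons(a, b), cons(m(cons(a, a), b, s(b)), a))  →  cons(cons(a, b), cons(a, a))   [R2 at 2.1]

cons(cons(a, b), cons(a, a))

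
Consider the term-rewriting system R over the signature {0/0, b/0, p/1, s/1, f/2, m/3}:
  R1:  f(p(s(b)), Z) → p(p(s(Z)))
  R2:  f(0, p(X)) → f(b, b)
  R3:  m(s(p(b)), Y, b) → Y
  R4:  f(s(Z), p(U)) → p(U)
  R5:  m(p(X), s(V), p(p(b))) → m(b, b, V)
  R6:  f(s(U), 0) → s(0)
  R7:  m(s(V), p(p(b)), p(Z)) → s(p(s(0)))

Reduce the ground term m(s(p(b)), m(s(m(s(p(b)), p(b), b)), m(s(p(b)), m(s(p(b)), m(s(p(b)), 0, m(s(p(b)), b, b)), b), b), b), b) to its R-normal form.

0

1. m(s(p(b)), m(s(m(s(p(b)), p(b), b)), m(s(p(b)), m(s(p(b)), m(s(p(b)), 0, m(s(p(b)), b, b)), b), b), b), b)  →  m(s(m(s(p(b)), p(b), b)), m(s(p(b)), m(s(p(b)), m(s(p(b)), 0, m(s(p(b)), b, b)), b), b), b)   [R3 at ε]
2. m(s(m(s(p(b)), p(b), b)), m(s(p(b)), m(s(p(b)), m(s(p(b)), 0, m(s(p(b)), b, b)), b), b), b)  →  m(s(p(b)), m(s(p(b)), m(s(p(b)), m(s(p(b)), 0, m(s(p(b)), b, b)), b), b), b)   [R3 at 1.1]
3. m(s(p(b)), m(s(p(b)), m(s(p(b)), m(s(p(b)), 0, m(s(p(b)), b, b)), b), b), b)  →  m(s(p(b)), m(s(p(b)), m(s(p(b)), 0, m(s(p(b)), b, b)), b), b)   [R3 at ε]
4. m(s(p(b)), m(s(p(b)), m(s(p(b)), 0, m(s(p(b)), b, b)), b), b)  →  m(s(p(b)), m(s(p(b)), 0, m(s(p(b)), b, b)), b)   [R3 at ε]
5. m(s(p(b)), m(s(p(b)), 0, m(s(p(b)), b, b)), b)  →  m(s(p(b)), 0, m(s(p(b)), b, b))   [R3 at ε]
6. m(s(p(b)), 0, m(s(p(b)), b, b))  →  m(s(p(b)), 0, b)   [R3 at 3]
7. m(s(p(b)), 0, b)  →  0   [R3 at ε]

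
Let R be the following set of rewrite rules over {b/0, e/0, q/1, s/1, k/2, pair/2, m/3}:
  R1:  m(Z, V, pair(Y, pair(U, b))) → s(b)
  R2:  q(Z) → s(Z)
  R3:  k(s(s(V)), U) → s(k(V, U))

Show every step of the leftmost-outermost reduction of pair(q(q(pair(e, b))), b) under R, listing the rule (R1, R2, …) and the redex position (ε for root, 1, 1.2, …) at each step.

1. pair(q(q(pair(e, b))), b)  →  pair(s(q(pair(e, b))), b)   [R2 at 1]
2. pair(s(q(pair(e, b))), b)  →  pair(s(s(pair(e, b))), b)   [R2 at 1.1]

pair(s(s(pair(e, b))), b)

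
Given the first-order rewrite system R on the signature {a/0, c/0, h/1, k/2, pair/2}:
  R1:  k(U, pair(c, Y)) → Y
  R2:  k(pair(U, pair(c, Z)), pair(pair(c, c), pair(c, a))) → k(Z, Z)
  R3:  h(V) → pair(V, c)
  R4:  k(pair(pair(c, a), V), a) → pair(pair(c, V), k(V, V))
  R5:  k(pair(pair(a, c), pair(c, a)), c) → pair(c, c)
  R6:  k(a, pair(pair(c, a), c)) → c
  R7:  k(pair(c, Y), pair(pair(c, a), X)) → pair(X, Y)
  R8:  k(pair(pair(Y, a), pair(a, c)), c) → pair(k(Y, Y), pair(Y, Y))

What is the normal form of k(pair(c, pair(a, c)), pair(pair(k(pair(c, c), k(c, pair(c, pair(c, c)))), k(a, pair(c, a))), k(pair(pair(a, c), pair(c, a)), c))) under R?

1. k(pair(c, pair(a, c)), pair(pair(k(pair(c, c), k(c, pair(c, pair(c, c)))), k(a, pair(c, a))), k(pair(pair(a, c), pair(c, a)), c)))  →  k(pair(c, pair(a, c)), pair(pair(k(pair(c, c), pair(c, c)), k(a, pair(c, a))), k(pair(pair(a, c), pair(c, a)), c)))   [R1 at 2.1.1.2]
2. k(pair(c, pair(a, c)), pair(pair(k(pair(c, c), pair(c, c)), k(a, pair(c, a))), k(pair(pair(a, c), pair(c, a)), c)))  →  k(pair(c, pair(a, c)), pair(pair(c, k(a, pair(c, a))), k(pair(pair(a, c), pair(c, a)), c)))   [R1 at 2.1.1]
3. k(pair(c, pair(a, c)), pair(pair(c, k(a, pair(c, a))), k(pair(pair(a, c), pair(c, a)), c)))  →  k(pair(c, pair(a, c)), pair(pair(c, a), k(pair(pair(a, c), pair(c, a)), c)))   [R1 at 2.1.2]
4. k(pair(c, pair(a, c)), pair(pair(c, a), k(pair(pair(a, c), pair(c, a)), c)))  →  pair(k(pair(pair(a, c), pair(c, a)), c), pair(a, c))   [R7 at ε]
5. pair(k(pair(pair(a, c), pair(c, a)), c), pair(a, c))  →  pair(pair(c, c), pair(a, c))   [R5 at 1]

pair(pair(c, c), pair(a, c))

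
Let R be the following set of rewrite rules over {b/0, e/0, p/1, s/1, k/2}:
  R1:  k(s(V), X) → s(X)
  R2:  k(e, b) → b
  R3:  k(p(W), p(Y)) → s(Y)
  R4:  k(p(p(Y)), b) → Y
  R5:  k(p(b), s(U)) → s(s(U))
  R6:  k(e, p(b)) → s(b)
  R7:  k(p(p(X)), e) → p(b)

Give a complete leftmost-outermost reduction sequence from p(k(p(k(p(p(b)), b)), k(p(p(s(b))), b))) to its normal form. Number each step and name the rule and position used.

1. p(k(p(k(p(p(b)), b)), k(p(p(s(b))), b)))  →  p(k(p(b), k(p(p(s(b))), b)))   [R4 at 1.1.1]
2. p(k(p(b), k(p(p(s(b))), b)))  →  p(k(p(b), s(b)))   [R4 at 1.2]
3. p(k(p(b), s(b)))  →  p(s(s(b)))   [R5 at 1]

p(s(s(b)))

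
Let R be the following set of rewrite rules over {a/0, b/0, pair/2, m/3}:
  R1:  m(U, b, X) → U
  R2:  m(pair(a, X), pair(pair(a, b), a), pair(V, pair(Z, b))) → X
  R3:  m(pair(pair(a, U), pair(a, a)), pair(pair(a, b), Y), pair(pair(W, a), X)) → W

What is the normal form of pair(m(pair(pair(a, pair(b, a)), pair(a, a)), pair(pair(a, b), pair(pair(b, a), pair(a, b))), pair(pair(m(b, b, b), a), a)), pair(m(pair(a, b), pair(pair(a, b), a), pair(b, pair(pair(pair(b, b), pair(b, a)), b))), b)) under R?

1. pair(m(pair(pair(a, pair(b, a)), pair(a, a)), pair(pair(a, b), pair(pair(b, a), pair(a, b))), pair(pair(m(b, b, b), a), a)), pair(m(pair(a, b), pair(pair(a, b), a), pair(b, pair(pair(pair(b, b), pair(b, a)), b))), b))  →  pair(m(b, b, b), pair(m(pair(a, b), pair(pair(a, b), a), pair(b, pair(pair(pair(b, b), pair(b, a)), b))), b))   [R3 at 1]
2. pair(m(b, b, b), pair(m(pair(a, b), pair(pair(a, b), a), pair(b, pair(pair(pair(b, b), pair(b, a)), b))), b))  →  pair(b, pair(m(pair(a, b), pair(pair(a, b), a), pair(b, pair(pair(pair(b, b), pair(b, a)), b))), b))   [R1 at 1]
3. pair(b, pair(m(pair(a, b), pair(pair(a, b), a), pair(b, pair(pair(pair(b, b), pair(b, a)), b))), b))  →  pair(b, pair(b, b))   [R2 at 2.1]

pair(b, pair(b, b))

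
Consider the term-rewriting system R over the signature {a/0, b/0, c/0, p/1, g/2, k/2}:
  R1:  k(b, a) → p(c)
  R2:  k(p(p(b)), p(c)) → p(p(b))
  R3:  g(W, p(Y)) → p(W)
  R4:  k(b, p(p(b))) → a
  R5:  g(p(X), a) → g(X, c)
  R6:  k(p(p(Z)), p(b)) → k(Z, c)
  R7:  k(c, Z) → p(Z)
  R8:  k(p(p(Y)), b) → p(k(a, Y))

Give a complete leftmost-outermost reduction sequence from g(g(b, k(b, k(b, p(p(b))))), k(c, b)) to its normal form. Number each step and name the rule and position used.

p(p(b))

1. g(g(b, k(b, k(b, p(p(b))))), k(c, b))  →  g(g(b, k(b, a)), k(c, b))   [R4 at 1.2.2]
2. g(g(b, k(b, a)), k(c, b))  →  g(g(b, p(c)), k(c, b))   [R1 at 1.2]
3. g(g(b, p(c)), k(c, b))  →  g(p(b), k(c, b))   [R3 at 1]
4. g(p(b), k(c, b))  →  g(p(b), p(b))   [R7 at 2]
5. g(p(b), p(b))  →  p(p(b))   [R3 at ε]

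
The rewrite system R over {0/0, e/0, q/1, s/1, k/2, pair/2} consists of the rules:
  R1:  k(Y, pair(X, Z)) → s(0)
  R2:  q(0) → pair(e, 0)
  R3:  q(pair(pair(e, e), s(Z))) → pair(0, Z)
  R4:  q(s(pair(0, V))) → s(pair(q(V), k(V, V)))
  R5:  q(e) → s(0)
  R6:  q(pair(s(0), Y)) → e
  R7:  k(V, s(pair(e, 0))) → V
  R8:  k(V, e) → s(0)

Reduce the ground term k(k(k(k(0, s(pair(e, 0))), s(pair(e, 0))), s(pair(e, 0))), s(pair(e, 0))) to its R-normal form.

1. k(k(k(k(0, s(pair(e, 0))), s(pair(e, 0))), s(pair(e, 0))), s(pair(e, 0)))  →  k(k(k(0, s(pair(e, 0))), s(pair(e, 0))), s(pair(e, 0)))   [R7 at ε]
2. k(k(k(0, s(pair(e, 0))), s(pair(e, 0))), s(pair(e, 0)))  →  k(k(0, s(pair(e, 0))), s(pair(e, 0)))   [R7 at ε]
3. k(k(0, s(pair(e, 0))), s(pair(e, 0)))  →  k(0, s(pair(e, 0)))   [R7 at ε]
4. k(0, s(pair(e, 0)))  →  0   [R7 at ε]

0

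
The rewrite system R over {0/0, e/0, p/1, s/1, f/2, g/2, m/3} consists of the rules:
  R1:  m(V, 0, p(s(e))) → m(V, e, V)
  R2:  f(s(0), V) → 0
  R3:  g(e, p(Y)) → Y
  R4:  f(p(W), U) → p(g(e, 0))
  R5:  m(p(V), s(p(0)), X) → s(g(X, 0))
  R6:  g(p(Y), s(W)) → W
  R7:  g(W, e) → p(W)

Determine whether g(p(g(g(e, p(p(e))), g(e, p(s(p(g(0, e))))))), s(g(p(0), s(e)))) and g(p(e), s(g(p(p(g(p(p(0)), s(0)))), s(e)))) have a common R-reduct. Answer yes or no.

yes — NF(t₁) = e, NF(t₂) = e

Reduce t₁ = g(p(g(g(e, p(p(e))), g(e, p(s(p(g(0, e))))))), s(g(p(0), s(e)))):
1. g(p(g(g(e, p(p(e))), g(e, p(s(p(g(0, e))))))), s(g(p(0), s(e))))  →  g(p(0), s(e))   [R6 at ε]
2. g(p(0), s(e))  →  e   [R6 at ε]

Reduce t₂ = g(p(e), s(g(p(p(g(p(p(0)), s(0)))), s(e)))):
1. g(p(e), s(g(p(p(g(p(p(0)), s(0)))), s(e))))  →  g(p(p(g(p(p(0)), s(0)))), s(e))   [R6 at ε]
2. g(p(p(g(p(p(0)), s(0)))), s(e))  →  e   [R6 at ε]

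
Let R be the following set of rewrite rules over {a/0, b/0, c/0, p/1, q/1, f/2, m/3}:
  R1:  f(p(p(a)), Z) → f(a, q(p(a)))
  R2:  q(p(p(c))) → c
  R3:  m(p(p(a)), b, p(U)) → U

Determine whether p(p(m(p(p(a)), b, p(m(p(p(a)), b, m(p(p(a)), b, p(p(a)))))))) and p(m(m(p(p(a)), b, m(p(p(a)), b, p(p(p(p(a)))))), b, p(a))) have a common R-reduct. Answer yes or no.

Reduce t₁ = p(p(m(p(p(a)), b, p(m(p(p(a)), b, m(p(p(a)), b, p(p(a)))))))):
1. p(p(m(p(p(a)), b, p(m(p(p(a)), b, m(p(p(a)), b, p(p(a))))))))  →  p(p(m(p(p(a)), b, m(p(p(a)), b, p(p(a))))))   [R3 at 1.1]
2. p(p(m(p(p(a)), b, m(p(p(a)), b, p(p(a))))))  →  p(p(m(p(p(a)), b, p(a))))   [R3 at 1.1.3]
3. p(p(m(p(p(a)), b, p(a))))  →  p(p(a))   [R3 at 1.1]

Reduce t₂ = p(m(m(p(p(a)), b, m(p(p(a)), b, p(p(p(p(a)))))), b, p(a))):
1. p(m(m(p(p(a)), b, m(p(p(a)), b, p(p(p(p(a)))))), b, p(a)))  →  p(m(m(p(p(a)), b, p(p(p(a)))), b, p(a)))   [R3 at 1.1.3]
2. p(m(m(p(p(a)), b, p(p(p(a)))), b, p(a)))  →  p(m(p(p(a)), b, p(a)))   [R3 at 1.1]
3. p(m(p(p(a)), b, p(a)))  →  p(a)   [R3 at 1]

no — NF(t₁) = p(p(a)), NF(t₂) = p(a)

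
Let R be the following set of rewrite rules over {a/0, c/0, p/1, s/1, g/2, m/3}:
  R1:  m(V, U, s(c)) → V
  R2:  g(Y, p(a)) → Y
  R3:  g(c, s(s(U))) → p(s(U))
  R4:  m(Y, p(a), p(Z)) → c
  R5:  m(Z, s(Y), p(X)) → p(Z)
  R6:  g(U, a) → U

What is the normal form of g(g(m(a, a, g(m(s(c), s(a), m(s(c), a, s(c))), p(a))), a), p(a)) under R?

a

1. g(g(m(a, a, g(m(s(c), s(a), m(s(c), a, s(c))), p(a))), a), p(a))  →  g(m(a, a, g(m(s(c), s(a), m(s(c), a, s(c))), p(a))), a)   [R2 at ε]
2. g(m(a, a, g(m(s(c), s(a), m(s(c), a, s(c))), p(a))), a)  →  m(a, a, g(m(s(c), s(a), m(s(c), a, s(c))), p(a)))   [R6 at ε]
3. m(a, a, g(m(s(c), s(a), m(s(c), a, s(c))), p(a)))  →  m(a, a, m(s(c), s(a), m(s(c), a, s(c))))   [R2 at 3]
4. m(a, a, m(s(c), s(a), m(s(c), a, s(c))))  →  m(a, a, m(s(c), s(a), s(c)))   [R1 at 3.3]
5. m(a, a, m(s(c), s(a), s(c)))  →  m(a, a, s(c))   [R1 at 3]
6. m(a, a, s(c))  →  a   [R1 at ε]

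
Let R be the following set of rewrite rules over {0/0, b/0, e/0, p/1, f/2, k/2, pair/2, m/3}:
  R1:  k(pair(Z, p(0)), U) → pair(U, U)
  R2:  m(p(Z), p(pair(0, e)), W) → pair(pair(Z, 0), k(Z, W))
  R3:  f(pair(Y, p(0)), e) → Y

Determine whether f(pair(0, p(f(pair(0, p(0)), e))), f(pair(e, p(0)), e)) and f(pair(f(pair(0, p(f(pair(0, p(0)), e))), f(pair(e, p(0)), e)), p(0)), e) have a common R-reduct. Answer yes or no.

Reduce t₁ = f(pair(0, p(f(pair(0, p(0)), e))), f(pair(e, p(0)), e)):
1. f(pair(0, p(f(pair(0, p(0)), e))), f(pair(e, p(0)), e))  →  f(pair(0, p(0)), f(pair(e, p(0)), e))   [R3 at 1.2.1]
2. f(pair(0, p(0)), f(pair(e, p(0)), e))  →  f(pair(0, p(0)), e)   [R3 at 2]
3. f(pair(0, p(0)), e)  →  0   [R3 at ε]

Reduce t₂ = f(pair(f(pair(0, p(f(pair(0, p(0)), e))), f(pair(e, p(0)), e)), p(0)), e):
1. f(pair(f(pair(0, p(f(pair(0, p(0)), e))), f(pair(e, p(0)), e)), p(0)), e)  →  f(pair(0, p(f(pair(0, p(0)), e))), f(pair(e, p(0)), e))   [R3 at ε]
2. f(pair(0, p(f(pair(0, p(0)), e))), f(pair(e, p(0)), e))  →  f(pair(0, p(0)), f(pair(e, p(0)), e))   [R3 at 1.2.1]
3. f(pair(0, p(0)), f(pair(e, p(0)), e))  →  f(pair(0, p(0)), e)   [R3 at 2]
4. f(pair(0, p(0)), e)  →  0   [R3 at ε]

yes — NF(t₁) = 0, NF(t₂) = 0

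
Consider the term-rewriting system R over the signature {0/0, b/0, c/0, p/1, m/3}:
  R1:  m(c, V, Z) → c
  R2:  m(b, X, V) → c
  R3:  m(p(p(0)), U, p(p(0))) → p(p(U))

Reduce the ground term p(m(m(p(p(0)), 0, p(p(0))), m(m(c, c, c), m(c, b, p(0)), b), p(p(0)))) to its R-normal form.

1. p(m(m(p(p(0)), 0, p(p(0))), m(m(c, c, c), m(c, b, p(0)), b), p(p(0))))  →  p(m(p(p(0)), m(m(c, c, c), m(c, b, p(0)), b), p(p(0))))   [R3 at 1.1]
2. p(m(p(p(0)), m(m(c, c, c), m(c, b, p(0)), b), p(p(0))))  →  p(p(p(m(m(c, c, c), m(c, b, p(0)), b))))   [R3 at 1]
3. p(p(p(m(m(c, c, c), m(c, b, p(0)), b))))  →  p(p(p(m(c, m(c, b, p(0)), b))))   [R1 at 1.1.1.1]
4. p(p(p(m(c, m(c, b, p(0)), b))))  →  p(p(p(c)))   [R1 at 1.1.1]

p(p(p(c)))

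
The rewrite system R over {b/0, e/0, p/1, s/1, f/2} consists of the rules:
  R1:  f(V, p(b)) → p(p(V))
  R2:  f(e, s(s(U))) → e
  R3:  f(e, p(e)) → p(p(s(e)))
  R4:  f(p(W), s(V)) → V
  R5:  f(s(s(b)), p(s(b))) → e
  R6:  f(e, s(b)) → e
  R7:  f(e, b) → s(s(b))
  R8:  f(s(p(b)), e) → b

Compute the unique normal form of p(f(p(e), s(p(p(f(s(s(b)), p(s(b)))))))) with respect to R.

1. p(f(p(e), s(p(p(f(s(s(b)), p(s(b))))))))  →  p(p(p(f(s(s(b)), p(s(b))))))   [R4 at 1]
2. p(p(p(f(s(s(b)), p(s(b))))))  →  p(p(p(e)))   [R5 at 1.1.1]

p(p(p(e)))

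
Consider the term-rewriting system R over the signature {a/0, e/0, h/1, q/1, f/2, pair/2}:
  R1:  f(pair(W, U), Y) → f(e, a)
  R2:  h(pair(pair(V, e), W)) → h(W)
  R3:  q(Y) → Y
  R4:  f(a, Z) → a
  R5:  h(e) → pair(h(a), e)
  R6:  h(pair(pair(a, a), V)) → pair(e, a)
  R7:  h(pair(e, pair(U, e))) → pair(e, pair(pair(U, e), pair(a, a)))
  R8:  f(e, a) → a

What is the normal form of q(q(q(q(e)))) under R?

1. q(q(q(q(e))))  →  q(q(q(e)))   [R3 at ε]
2. q(q(q(e)))  →  q(q(e))   [R3 at ε]
3. q(q(e))  →  q(e)   [R3 at ε]
4. q(e)  →  e   [R3 at ε]

e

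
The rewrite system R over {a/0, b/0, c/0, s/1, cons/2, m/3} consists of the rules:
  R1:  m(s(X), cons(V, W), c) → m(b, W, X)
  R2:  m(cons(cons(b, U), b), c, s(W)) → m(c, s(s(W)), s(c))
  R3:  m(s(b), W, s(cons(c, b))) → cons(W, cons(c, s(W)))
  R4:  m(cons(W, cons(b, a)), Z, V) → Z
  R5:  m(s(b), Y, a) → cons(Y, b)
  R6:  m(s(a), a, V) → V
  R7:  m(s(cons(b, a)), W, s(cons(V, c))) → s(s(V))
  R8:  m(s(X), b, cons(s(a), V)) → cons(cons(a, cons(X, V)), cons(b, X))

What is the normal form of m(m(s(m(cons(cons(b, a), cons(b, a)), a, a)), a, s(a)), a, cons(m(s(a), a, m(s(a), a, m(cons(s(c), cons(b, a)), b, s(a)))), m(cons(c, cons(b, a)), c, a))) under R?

cons(b, c)

1. m(m(s(m(cons(cons(b, a), cons(b, a)), a, a)), a, s(a)), a, cons(m(s(a), a, m(s(a), a, m(cons(s(c), cons(b, a)), b, s(a)))), m(cons(c, cons(b, a)), c, a)))  →  m(m(s(a), a, s(a)), a, cons(m(s(a), a, m(s(a), a, m(cons(s(c), cons(b, a)), b, s(a)))), m(cons(c, cons(b, a)), c, a)))   [R4 at 1.1.1]
2. m(m(s(a), a, s(a)), a, cons(m(s(a), a, m(s(a), a, m(cons(s(c), cons(b, a)), b, s(a)))), m(cons(c, cons(b, a)), c, a)))  →  m(s(a), a, cons(m(s(a), a, m(s(a), a, m(cons(s(c), cons(b, a)), b, s(a)))), m(cons(c, cons(b, a)), c, a)))   [R6 at 1]
3. m(s(a), a, cons(m(s(a), a, m(s(a), a, m(cons(s(c), cons(b, a)), b, s(a)))), m(cons(c, cons(b, a)), c, a)))  →  cons(m(s(a), a, m(s(a), a, m(cons(s(c), cons(b, a)), b, s(a)))), m(cons(c, cons(b, a)), c, a))   [R6 at ε]
4. cons(m(s(a), a, m(s(a), a, m(cons(s(c), cons(b, a)), b, s(a)))), m(cons(c, cons(b, a)), c, a))  →  cons(m(s(a), a, m(cons(s(c), cons(b, a)), b, s(a))), m(cons(c, cons(b, a)), c, a))   [R6 at 1]
5. cons(m(s(a), a, m(cons(s(c), cons(b, a)), b, s(a))), m(cons(c, cons(b, a)), c, a))  →  cons(m(cons(s(c), cons(b, a)), b, s(a)), m(cons(c, cons(b, a)), c, a))   [R6 at 1]
6. cons(m(cons(s(c), cons(b, a)), b, s(a)), m(cons(c, cons(b, a)), c, a))  →  cons(b, m(cons(c, cons(b, a)), c, a))   [R4 at 1]
7. cons(b, m(cons(c, cons(b, a)), c, a))  →  cons(b, c)   [R4 at 2]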